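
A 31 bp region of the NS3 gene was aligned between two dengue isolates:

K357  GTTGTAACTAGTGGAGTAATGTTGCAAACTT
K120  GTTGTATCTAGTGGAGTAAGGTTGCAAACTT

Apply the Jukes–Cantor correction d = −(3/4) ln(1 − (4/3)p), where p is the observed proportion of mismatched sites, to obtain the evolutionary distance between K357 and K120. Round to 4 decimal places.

Mismatches occur at site 7 (A/T), site 20 (T/G).
p = 2/31 = 0.064516.
d = −0.75 · ln(1 − (4/3)·0.064516) = −0.75 · ln(0.913979) = −0.75 · (-0.089948) = 0.0675.

0.0675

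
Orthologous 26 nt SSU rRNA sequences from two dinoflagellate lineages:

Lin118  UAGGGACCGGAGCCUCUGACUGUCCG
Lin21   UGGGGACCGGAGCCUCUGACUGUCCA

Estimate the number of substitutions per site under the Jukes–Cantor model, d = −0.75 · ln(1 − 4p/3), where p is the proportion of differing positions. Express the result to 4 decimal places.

0.0812

Mismatches occur at site 2 (A↔G), site 26 (G↔A).
p = 2/26 = 0.076923.
d = −0.75 · ln(1 − (4/3)·0.076923) = −0.75 · ln(0.897436) = −0.75 · (-0.108213) = 0.0812.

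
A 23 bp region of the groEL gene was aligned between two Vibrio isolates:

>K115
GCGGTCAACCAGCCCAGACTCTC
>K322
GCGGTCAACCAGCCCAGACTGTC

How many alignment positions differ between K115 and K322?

The sequences differ at position 21 (C/G).
That gives 1 mismatch out of 23 aligned sites, so the Hamming distance is 1.

1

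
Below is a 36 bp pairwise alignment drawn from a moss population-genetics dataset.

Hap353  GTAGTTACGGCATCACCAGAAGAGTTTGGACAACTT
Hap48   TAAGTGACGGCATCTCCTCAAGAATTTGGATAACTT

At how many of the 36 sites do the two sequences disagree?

8

Mismatches occur at site 1 (G/T), site 2 (T/A), site 6 (T/G), site 15 (A/T), site 18 (A/T), site 19 (G/C), site 24 (G/A), site 31 (C/T).
That gives 8 mismatches out of 36 aligned sites, so the Hamming distance is 8.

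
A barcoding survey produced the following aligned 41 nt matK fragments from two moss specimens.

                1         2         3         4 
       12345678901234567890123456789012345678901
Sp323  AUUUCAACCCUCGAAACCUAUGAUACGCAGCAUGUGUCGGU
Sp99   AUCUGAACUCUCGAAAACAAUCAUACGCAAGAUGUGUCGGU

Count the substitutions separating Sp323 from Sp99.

8

Mismatches occur at site 3 (U→C), site 5 (C→G), site 9 (C→U), site 17 (C→A), site 19 (U→A), site 22 (G→C), site 30 (G→A), site 31 (C→G).
That gives 8 mismatches out of 41 aligned sites, so the Hamming distance is 8.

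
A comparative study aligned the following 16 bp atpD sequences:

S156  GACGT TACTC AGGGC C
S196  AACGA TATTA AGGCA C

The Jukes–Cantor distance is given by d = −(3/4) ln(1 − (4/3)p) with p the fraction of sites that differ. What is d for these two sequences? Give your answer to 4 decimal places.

The sequences differ at positions 1 (G/A), 5 (T/A), 8 (C/T), 10 (C/A), 14 (G/C), 15 (C/A).
p = 6/16 = 0.375000.
d = −0.75 · ln(1 − (4/3)·0.375000) = −0.75 · ln(0.500000) = −0.75 · (-0.693147) = 0.5199.

0.5199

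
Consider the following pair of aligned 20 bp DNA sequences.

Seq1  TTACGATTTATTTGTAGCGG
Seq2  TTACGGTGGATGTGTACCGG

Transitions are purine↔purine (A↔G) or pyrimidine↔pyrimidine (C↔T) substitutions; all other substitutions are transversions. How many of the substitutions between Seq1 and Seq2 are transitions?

Mismatches occur at site 6 (A/G, transition), site 8 (T/G, transversion), site 9 (T/G, transversion), site 12 (T/G, transversion), site 17 (G/C, transversion).
Of the 5 differences, 1 transition and 4 transversions, so the answer is 1.

1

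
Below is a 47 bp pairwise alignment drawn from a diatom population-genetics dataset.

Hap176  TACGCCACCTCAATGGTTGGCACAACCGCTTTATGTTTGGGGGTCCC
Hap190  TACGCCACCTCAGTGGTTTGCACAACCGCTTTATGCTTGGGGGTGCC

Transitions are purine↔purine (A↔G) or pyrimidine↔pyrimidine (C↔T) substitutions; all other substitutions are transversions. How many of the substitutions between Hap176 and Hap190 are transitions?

The sequences differ at positions 13 (A/G, transition), 19 (G/T, transversion), 36 (T/C, transition), 45 (C/G, transversion).
Of the 4 differences, 2 transitions and 2 transversions, so the answer is 2.

2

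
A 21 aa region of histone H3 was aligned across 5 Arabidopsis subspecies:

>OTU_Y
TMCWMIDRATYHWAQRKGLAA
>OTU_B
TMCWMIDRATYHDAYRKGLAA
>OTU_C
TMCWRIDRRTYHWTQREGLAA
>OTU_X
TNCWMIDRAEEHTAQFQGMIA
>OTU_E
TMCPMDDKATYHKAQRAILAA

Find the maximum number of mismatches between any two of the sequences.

12

Pairwise Hamming distances:
  OTU_Y vs OTU_B: 2
  OTU_Y vs OTU_C: 4
  OTU_Y vs OTU_X: 8
  OTU_Y vs OTU_E: 6
  OTU_B vs OTU_C: 6
  OTU_B vs OTU_X: 9
  OTU_B vs OTU_E: 7
  OTU_C vs OTU_X: 11
  OTU_C vs OTU_E: 9
  OTU_X vs OTU_E: 12
The largest is 12, between OTU_X and OTU_E.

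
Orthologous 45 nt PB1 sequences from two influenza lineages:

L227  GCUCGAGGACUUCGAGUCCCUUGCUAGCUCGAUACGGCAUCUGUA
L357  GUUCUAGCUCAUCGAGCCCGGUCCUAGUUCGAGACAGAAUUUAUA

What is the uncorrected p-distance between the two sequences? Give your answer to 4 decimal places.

0.3333

The sequences differ at positions 2 (C/U), 5 (G/U), 8 (G/C), 9 (A/U), 11 (U/A), 17 (U/C), 20 (C/G), 21 (U/G), 23 (G/C), 28 (C/U), 33 (U/G), 36 (G/A), 38 (C/A), 41 (C/U), 43 (G/A).
There are 15 differences over 45 sites, so p = 15/45 = 0.3333.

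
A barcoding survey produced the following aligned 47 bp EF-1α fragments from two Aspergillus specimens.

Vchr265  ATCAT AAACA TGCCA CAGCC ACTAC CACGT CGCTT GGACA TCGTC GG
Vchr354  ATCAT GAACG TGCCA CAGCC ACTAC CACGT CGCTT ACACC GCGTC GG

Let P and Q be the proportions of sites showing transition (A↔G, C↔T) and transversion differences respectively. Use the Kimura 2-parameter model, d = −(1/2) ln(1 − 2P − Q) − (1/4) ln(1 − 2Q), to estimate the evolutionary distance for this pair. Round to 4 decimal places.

Mismatches occur at site 6 (A→G, transition), site 10 (A→G, transition), site 36 (G→A, transition), site 37 (G→C, transversion), site 40 (A→C, transversion), site 41 (T→G, transversion).
Of the 6 differences, 3 transitions and 3 transversions over 47 sites: P = 3/47 = 0.063830, Q = 3/47 = 0.063830.
d = −0.5·ln(0.808510) − 0.25·ln(0.872340) = −0.5·(-0.212562) − 0.25·(-0.136576) = 0.1404.

0.1404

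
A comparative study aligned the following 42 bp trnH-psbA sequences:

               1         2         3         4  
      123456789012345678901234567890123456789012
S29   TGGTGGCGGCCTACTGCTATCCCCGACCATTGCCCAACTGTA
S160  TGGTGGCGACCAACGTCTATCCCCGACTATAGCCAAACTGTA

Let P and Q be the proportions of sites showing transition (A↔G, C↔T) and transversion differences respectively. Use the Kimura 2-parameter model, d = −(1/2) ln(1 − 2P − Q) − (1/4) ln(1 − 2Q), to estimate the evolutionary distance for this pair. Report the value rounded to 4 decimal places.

The sequences differ at positions 9 (G/A, transition), 12 (T/A, transversion), 15 (T/G, transversion), 16 (G/T, transversion), 28 (C/T, transition), 31 (T/A, transversion), 35 (C/A, transversion).
Of the 7 differences, 2 transitions and 5 transversions over 42 sites: P = 2/42 = 0.047619, Q = 5/42 = 0.119048.
d = −0.5·ln(0.785714) − 0.25·ln(0.761904) = −0.5·(-0.241162) − 0.25·(-0.271935) = 0.1886.

0.1886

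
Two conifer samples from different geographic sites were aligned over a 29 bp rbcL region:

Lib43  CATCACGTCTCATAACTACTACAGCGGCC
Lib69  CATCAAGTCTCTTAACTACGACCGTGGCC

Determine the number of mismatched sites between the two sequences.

5

The sequences differ at positions 6 (C/A), 12 (A/T), 20 (T/G), 23 (A/C), 25 (C/T).
That gives 5 mismatches out of 29 aligned sites, so the Hamming distance is 5.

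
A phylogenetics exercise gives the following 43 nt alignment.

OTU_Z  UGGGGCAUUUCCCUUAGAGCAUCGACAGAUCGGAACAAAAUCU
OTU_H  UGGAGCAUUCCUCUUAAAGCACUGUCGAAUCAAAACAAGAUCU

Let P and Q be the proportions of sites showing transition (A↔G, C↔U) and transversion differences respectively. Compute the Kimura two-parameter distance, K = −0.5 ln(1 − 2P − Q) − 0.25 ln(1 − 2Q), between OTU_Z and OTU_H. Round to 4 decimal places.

Differing sites — 4:G/A (Ti); 10:U/C (Ti); 12:C/U (Ti); 17:G/A (Ti); 22:U/C (Ti); 23:C/U (Ti); 25:A/U (Tv); 27:A/G (Ti); 28:G/A (Ti); 32:G/A (Ti); 33:G/A (Ti); 39:A/G (Ti).
Of the 12 differences, 11 transitions and 1 transversion over 43 sites: P = 11/43 = 0.255814, Q = 1/43 = 0.023256.
d = −0.5·ln(0.465116) − 0.25·ln(0.953488) = −0.5·(-0.765468) − 0.25·(-0.047628) = 0.3946.

0.3946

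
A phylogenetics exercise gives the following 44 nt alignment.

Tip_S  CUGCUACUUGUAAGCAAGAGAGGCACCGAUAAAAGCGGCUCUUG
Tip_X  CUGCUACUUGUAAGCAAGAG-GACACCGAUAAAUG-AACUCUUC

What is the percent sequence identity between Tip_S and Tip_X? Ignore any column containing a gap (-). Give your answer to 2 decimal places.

88.10%

Excluding the 2 gap columns leaves 42 comparable sites.
Mismatches occur at site 23 (G→A), site 34 (A→U), site 37 (G→A), site 38 (G→A), site 44 (G→C).
37 of the 42 comparable sites match, so the percent identity is 37/42 × 100 = 88.10%.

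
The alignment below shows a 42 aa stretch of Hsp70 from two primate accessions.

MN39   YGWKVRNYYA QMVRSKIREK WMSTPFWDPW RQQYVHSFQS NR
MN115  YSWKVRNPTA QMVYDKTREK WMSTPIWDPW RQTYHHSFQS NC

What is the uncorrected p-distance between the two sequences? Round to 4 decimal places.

0.2381

The sequences differ at positions 2 (G/S), 8 (Y/P), 9 (Y/T), 14 (R/Y), 15 (S/D), 17 (I/T), 26 (F/I), 33 (Q/T), 35 (V/H), 42 (R/C).
There are 10 differences over 42 sites, so p = 10/42 = 0.2381.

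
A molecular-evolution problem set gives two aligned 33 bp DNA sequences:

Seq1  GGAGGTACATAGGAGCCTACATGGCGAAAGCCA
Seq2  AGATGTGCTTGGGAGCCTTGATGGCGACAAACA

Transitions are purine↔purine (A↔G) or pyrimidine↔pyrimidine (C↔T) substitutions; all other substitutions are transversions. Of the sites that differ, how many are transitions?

4

The sequences differ at positions 1 (G/A, transition), 4 (G/T, transversion), 7 (A/G, transition), 9 (A/T, transversion), 11 (A/G, transition), 19 (A/T, transversion), 20 (C/G, transversion), 28 (A/C, transversion), 30 (G/A, transition), 31 (C/A, transversion).
Of the 10 differences, 4 transitions and 6 transversions, so the answer is 4.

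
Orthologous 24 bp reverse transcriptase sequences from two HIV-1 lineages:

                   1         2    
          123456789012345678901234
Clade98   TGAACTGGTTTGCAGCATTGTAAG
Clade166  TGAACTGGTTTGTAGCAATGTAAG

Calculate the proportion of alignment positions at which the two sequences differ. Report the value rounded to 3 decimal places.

Mismatches occur at site 13 (C↔T), site 18 (T↔A).
There are 2 differences over 24 sites, so p = 2/24 = 0.083.

0.083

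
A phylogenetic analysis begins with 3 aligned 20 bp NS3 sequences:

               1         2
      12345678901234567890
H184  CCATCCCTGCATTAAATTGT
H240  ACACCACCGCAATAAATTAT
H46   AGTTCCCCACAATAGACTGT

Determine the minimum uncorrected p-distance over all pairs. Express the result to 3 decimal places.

0.300

Pairwise Hamming distances:
  H184 vs H240: 6
  H184 vs H46: 8
  H240 vs H46: 8
The smallest is 6 mismatches, between H184 and H240; p = 6/20 = 0.300.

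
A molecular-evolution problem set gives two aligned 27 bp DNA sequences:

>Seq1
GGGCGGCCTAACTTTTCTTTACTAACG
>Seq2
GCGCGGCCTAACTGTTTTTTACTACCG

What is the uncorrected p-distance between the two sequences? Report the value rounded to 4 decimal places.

0.1481

Differing sites — 2:G/C; 14:T/G; 17:C/T; 25:A/C.
There are 4 differences over 27 sites, so p = 4/27 = 0.1481.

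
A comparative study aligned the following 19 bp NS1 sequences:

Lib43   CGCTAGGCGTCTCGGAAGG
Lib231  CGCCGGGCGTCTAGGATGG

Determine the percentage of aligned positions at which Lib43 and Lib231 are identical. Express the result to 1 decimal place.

Mismatches occur at site 4 (T↔C), site 5 (A↔G), site 13 (C↔A), site 17 (A↔T).
15 of the 19 sites match, so the percent identity is 15/19 × 100 = 78.9%.

78.9%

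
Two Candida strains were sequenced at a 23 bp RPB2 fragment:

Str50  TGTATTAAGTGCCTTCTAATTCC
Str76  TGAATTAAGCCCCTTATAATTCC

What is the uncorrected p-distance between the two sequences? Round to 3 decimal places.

The sequences differ at positions 3 (T/A), 10 (T/C), 11 (G/C), 16 (C/A).
There are 4 differences over 23 sites, so p = 4/23 = 0.174.

0.174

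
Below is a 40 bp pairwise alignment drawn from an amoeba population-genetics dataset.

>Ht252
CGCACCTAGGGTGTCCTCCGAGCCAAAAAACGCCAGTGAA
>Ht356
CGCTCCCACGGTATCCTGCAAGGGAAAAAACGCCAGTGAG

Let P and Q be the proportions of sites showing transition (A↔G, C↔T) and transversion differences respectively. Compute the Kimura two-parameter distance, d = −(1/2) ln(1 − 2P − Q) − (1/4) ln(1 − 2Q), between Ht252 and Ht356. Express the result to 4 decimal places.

0.2684

The sequences differ at positions 4 (A/T, transversion), 7 (T/C, transition), 9 (G/C, transversion), 13 (G/A, transition), 18 (C/G, transversion), 20 (G/A, transition), 23 (C/G, transversion), 24 (C/G, transversion), 40 (A/G, transition).
Of the 9 differences, 4 transitions and 5 transversions over 40 sites: P = 4/40 = 0.100000, Q = 5/40 = 0.125000.
d = −0.5·ln(0.675000) − 0.25·ln(0.750000) = −0.5·(-0.393043) − 0.25·(-0.287682) = 0.2684.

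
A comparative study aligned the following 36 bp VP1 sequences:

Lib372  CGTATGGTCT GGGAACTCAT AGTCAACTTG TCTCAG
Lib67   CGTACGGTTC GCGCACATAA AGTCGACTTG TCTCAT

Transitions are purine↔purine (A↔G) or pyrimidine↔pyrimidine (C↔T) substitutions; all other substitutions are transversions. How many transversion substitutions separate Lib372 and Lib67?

5

Mismatches occur at site 5 (T/C, transition), site 9 (C/T, transition), site 10 (T/C, transition), site 12 (G/C, transversion), site 14 (A/C, transversion), site 17 (T/A, transversion), site 18 (C/T, transition), site 20 (T/A, transversion), site 25 (A/G, transition), site 36 (G/T, transversion).
Of the 10 differences, 5 transitions and 5 transversions, so the answer is 5.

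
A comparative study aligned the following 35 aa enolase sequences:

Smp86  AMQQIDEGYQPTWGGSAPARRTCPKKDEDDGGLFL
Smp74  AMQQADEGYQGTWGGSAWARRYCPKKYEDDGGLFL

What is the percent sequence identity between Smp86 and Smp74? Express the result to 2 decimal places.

Differing sites — 5:I/A; 11:P/G; 18:P/W; 22:T/Y; 27:D/Y.
30 of the 35 sites match, so the percent identity is 30/35 × 100 = 85.71%.

85.71%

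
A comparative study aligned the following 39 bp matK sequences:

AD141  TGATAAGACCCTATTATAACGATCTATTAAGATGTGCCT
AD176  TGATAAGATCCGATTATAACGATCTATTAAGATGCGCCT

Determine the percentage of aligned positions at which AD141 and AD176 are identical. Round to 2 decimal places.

Differing sites — 9:C/T; 12:T/G; 35:T/C.
36 of the 39 sites match, so the percent identity is 36/39 × 100 = 92.31%.

92.31%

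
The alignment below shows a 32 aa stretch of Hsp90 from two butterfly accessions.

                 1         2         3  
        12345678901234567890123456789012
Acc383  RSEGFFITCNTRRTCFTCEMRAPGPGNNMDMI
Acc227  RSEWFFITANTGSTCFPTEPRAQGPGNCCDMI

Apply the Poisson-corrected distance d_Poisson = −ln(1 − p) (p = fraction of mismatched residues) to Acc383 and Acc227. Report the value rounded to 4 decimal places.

Differing sites — 4:G/W; 9:C/A; 12:R/G; 13:R/S; 17:T/P; 18:C/T; 20:M/P; 23:P/Q; 28:N/C; 29:M/C.
p = 10/32 = 0.312500.
d = −ln(1 − 0.312500) = −ln(0.687500) = 0.3747.

0.3747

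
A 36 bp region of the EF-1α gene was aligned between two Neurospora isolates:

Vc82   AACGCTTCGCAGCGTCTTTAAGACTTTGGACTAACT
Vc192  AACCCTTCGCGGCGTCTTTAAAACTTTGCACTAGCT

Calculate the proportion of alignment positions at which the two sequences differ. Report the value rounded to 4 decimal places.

Mismatches occur at site 4 (G↔C), site 11 (A↔G), site 22 (G↔A), site 29 (G↔C), site 34 (A↔G).
There are 5 differences over 36 sites, so p = 5/36 = 0.1389.

0.1389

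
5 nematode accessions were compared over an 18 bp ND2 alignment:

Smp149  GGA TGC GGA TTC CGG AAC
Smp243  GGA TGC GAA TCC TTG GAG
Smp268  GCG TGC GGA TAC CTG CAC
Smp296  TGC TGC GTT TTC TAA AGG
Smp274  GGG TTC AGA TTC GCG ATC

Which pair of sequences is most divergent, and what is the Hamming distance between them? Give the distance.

12

Pairwise Hamming distances:
  Smp149 vs Smp243: 6
  Smp149 vs Smp268: 5
  Smp149 vs Smp296: 9
  Smp149 vs Smp274: 6
  Smp243 vs Smp268: 7
  Smp243 vs Smp296: 9
  Smp243 vs Smp274: 10
  Smp268 vs Smp296: 12
  Smp268 vs Smp274: 8
  Smp296 vs Smp274: 11
The largest is 12, between Smp268 and Smp296.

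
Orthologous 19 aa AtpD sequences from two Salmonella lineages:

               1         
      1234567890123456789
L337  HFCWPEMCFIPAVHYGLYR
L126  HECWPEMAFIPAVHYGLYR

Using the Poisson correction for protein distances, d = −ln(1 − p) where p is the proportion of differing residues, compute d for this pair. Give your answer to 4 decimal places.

Mismatches occur at site 2 (F/E), site 8 (C/A).
p = 2/19 = 0.105263.
d = −ln(1 − 0.105263) = −ln(0.894737) = 0.1112.

0.1112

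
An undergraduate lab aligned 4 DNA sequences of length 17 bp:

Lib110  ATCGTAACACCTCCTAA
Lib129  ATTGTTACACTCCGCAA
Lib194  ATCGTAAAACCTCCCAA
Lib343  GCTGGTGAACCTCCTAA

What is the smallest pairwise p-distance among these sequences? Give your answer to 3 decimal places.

0.118

Pairwise Hamming distances:
  Lib110 vs Lib129: 6
  Lib110 vs Lib194: 2
  Lib110 vs Lib343: 7
  Lib129 vs Lib194: 6
  Lib129 vs Lib343: 9
  Lib194 vs Lib343: 7
The smallest is 2 mismatches, between Lib110 and Lib194; p = 2/17 = 0.118.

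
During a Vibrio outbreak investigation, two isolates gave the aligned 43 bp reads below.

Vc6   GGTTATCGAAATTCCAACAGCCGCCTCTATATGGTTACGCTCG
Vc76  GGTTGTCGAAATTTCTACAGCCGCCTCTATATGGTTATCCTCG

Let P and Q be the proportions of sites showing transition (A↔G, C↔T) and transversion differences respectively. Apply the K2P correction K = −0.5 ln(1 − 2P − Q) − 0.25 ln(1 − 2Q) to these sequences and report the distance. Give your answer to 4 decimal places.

0.1273

Mismatches occur at site 5 (A→G, transition), site 14 (C→T, transition), site 16 (A→T, transversion), site 38 (C→T, transition), site 39 (G→C, transversion).
Of the 5 differences, 3 transitions and 2 transversions over 43 sites: P = 3/43 = 0.069767, Q = 2/43 = 0.046512.
d = −0.5·ln(0.813954) − 0.25·ln(0.906976) = −0.5·(-0.205851) − 0.25·(-0.097639) = 0.1273.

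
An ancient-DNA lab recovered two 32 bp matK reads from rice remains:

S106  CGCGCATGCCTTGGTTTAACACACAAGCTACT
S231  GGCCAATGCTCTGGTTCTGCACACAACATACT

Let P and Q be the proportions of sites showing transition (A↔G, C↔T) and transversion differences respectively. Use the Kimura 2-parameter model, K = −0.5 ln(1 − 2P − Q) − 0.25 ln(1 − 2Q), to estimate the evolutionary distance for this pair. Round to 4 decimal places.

0.4052

Mismatches occur at site 1 (C/G, transversion), site 4 (G/C, transversion), site 5 (C/A, transversion), site 10 (C/T, transition), site 11 (T/C, transition), site 17 (T/C, transition), site 18 (A/T, transversion), site 19 (A/G, transition), site 27 (G/C, transversion), site 28 (C/A, transversion).
Of the 10 differences, 4 transitions and 6 transversions over 32 sites: P = 4/32 = 0.125000, Q = 6/32 = 0.187500.
d = −0.5·ln(0.562500) − 0.25·ln(0.625000) = −0.5·(-0.575364) − 0.25·(-0.470004) = 0.4052.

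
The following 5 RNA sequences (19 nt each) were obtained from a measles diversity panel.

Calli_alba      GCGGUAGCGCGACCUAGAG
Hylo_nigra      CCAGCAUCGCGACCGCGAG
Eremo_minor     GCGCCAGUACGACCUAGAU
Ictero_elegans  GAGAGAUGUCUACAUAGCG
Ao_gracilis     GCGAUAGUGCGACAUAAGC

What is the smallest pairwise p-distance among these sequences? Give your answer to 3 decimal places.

Pairwise Hamming distances:
  Calli_alba vs Hylo_nigra: 6
  Calli_alba vs Eremo_minor: 5
  Calli_alba vs Ictero_elegans: 9
  Calli_alba vs Ao_gracilis: 6
  Hylo_nigra vs Eremo_minor: 9
  Hylo_nigra vs Ictero_elegans: 12
  Hylo_nigra vs Ao_gracilis: 12
  Eremo_minor vs Ictero_elegans: 10
  Eremo_minor vs Ao_gracilis: 7
  Ictero_elegans vs Ao_gracilis: 9
The smallest is 5 mismatches, between Calli_alba and Eremo_minor; p = 5/19 = 0.263.

0.263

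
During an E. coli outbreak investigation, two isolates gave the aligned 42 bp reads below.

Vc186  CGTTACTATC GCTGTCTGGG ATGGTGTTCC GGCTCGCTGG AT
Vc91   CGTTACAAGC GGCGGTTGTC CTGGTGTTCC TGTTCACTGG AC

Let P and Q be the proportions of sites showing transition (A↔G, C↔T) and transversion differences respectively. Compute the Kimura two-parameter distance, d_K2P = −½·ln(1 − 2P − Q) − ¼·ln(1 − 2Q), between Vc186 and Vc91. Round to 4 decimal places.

The sequences differ at positions 7 (T/A, transversion), 9 (T/G, transversion), 12 (C/G, transversion), 13 (T/C, transition), 15 (T/G, transversion), 16 (C/T, transition), 19 (G/T, transversion), 20 (G/C, transversion), 21 (A/C, transversion), 31 (G/T, transversion), 33 (C/T, transition), 36 (G/A, transition), 42 (T/C, transition).
Of the 13 differences, 5 transitions and 8 transversions over 42 sites: P = 5/42 = 0.119048, Q = 8/42 = 0.190476.
d = −0.5·ln(0.571428) − 0.25·ln(0.619048) = −0.5·(-0.559617) − 0.25·(-0.479572) = 0.3997.

0.3997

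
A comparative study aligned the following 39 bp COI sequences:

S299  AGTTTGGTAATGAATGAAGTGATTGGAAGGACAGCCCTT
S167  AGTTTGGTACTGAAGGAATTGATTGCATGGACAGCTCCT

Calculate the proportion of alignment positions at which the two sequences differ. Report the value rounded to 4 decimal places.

0.1795

Mismatches occur at site 10 (A→C), site 15 (T→G), site 19 (G→T), site 26 (G→C), site 28 (A→T), site 36 (C→T), site 38 (T→C).
There are 7 differences over 39 sites, so p = 7/39 = 0.1795.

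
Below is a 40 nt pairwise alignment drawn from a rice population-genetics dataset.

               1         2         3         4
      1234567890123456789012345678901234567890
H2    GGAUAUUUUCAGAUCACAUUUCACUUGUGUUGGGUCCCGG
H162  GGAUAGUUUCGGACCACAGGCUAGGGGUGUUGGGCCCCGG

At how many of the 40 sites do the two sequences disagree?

11

Mismatches occur at site 6 (U↔G), site 11 (A↔G), site 14 (U↔C), site 19 (U↔G), site 20 (U↔G), site 21 (U↔C), site 22 (C↔U), site 24 (C↔G), site 25 (U↔G), site 26 (U↔G), site 35 (U↔C).
That gives 11 mismatches out of 40 aligned sites, so the Hamming distance is 11.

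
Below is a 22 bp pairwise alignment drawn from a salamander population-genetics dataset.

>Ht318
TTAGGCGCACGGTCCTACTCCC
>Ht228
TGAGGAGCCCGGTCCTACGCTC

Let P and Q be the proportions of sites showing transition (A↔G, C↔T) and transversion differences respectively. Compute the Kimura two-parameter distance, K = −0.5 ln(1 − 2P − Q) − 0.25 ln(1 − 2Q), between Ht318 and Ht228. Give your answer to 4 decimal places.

0.2722

The sequences differ at positions 2 (T/G, transversion), 6 (C/A, transversion), 9 (A/C, transversion), 19 (T/G, transversion), 21 (C/T, transition).
Of the 5 differences, 1 transition and 4 transversions over 22 sites: P = 1/22 = 0.045455, Q = 4/22 = 0.181818.
d = −0.5·ln(0.727272) − 0.25·ln(0.636364) = −0.5·(-0.318455) − 0.25·(-0.451985) = 0.2722.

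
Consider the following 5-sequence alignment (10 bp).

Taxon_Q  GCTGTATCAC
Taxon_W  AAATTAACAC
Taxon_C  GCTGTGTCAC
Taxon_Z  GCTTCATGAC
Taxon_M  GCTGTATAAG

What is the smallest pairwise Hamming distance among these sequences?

Pairwise Hamming distances:
  Taxon_Q vs Taxon_W: 5
  Taxon_Q vs Taxon_C: 1
  Taxon_Q vs Taxon_Z: 3
  Taxon_Q vs Taxon_M: 2
  Taxon_W vs Taxon_C: 6
  Taxon_W vs Taxon_Z: 6
  Taxon_W vs Taxon_M: 7
  Taxon_C vs Taxon_Z: 4
  Taxon_C vs Taxon_M: 3
  Taxon_Z vs Taxon_M: 4
The smallest is 1, between Taxon_Q and Taxon_C.

1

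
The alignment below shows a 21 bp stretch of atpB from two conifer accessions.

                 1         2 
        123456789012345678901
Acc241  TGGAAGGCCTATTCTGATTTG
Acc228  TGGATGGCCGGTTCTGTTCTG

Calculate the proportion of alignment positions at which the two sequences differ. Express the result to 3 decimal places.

Differing sites — 5:A/T; 10:T/G; 11:A/G; 17:A/T; 19:T/C.
There are 5 differences over 21 sites, so p = 5/21 = 0.238.

0.238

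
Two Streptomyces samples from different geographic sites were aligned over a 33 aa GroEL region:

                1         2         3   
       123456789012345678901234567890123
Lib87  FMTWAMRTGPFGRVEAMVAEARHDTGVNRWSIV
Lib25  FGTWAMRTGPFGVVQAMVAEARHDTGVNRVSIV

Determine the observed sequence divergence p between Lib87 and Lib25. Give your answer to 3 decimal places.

0.121

Differing sites — 2:M/G; 13:R/V; 15:E/Q; 30:W/V.
There are 4 differences over 33 sites, so p = 4/33 = 0.121.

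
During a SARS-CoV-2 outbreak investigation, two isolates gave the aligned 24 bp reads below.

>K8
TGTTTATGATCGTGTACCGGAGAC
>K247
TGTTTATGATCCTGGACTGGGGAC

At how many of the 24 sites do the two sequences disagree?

Mismatches occur at site 12 (G↔C), site 15 (T↔G), site 18 (C↔T), site 21 (A↔G).
That gives 4 mismatches out of 24 aligned sites, so the Hamming distance is 4.

4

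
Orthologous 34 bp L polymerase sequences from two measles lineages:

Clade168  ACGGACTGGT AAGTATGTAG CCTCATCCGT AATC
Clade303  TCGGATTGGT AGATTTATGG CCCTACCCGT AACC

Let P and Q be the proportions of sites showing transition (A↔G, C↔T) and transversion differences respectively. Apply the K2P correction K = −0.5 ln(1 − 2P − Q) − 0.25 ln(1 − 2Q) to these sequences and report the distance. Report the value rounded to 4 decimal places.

Mismatches occur at site 1 (A↔T, transversion), site 6 (C↔T, transition), site 12 (A↔G, transition), site 13 (G↔A, transition), site 15 (A↔T, transversion), site 17 (G↔A, transition), site 19 (A↔G, transition), site 23 (T↔C, transition), site 24 (C↔T, transition), site 26 (T↔C, transition), site 33 (T↔C, transition).
Of the 11 differences, 9 transitions and 2 transversions over 34 sites: P = 9/34 = 0.264706, Q = 2/34 = 0.058824.
d = −0.5·ln(0.411764) − 0.25·ln(0.882352) = −0.5·(-0.887305) − 0.25·(-0.125164) = 0.4749.

0.4749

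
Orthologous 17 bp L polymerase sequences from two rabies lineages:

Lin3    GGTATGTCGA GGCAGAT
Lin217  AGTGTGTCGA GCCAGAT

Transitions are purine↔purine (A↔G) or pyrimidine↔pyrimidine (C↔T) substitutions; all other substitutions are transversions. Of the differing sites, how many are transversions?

The sequences differ at positions 1 (G/A, transition), 4 (A/G, transition), 12 (G/C, transversion).
Of the 3 differences, 2 transitions and 1 transversion, so the answer is 1.

1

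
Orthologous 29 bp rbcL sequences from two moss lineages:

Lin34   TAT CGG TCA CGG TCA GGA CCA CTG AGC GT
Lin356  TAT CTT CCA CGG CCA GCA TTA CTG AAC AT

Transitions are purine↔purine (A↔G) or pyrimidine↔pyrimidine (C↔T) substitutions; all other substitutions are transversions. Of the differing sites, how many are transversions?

Differing sites — 5:G/T (Tv); 6:G/T (Tv); 7:T/C (Ti); 13:T/C (Ti); 17:G/C (Tv); 19:C/T (Ti); 20:C/T (Ti); 26:G/A (Ti); 28:G/A (Ti).
Of the 9 differences, 6 transitions and 3 transversions, so the answer is 3.

3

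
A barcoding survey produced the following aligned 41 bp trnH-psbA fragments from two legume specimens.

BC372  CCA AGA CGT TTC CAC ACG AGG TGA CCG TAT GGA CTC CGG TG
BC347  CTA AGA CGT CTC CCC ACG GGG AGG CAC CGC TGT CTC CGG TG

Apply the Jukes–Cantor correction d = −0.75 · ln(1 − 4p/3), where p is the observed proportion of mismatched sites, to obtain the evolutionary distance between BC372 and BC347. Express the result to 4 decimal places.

The sequences differ at positions 2 (C/T), 10 (T/C), 14 (A/C), 19 (A/G), 22 (T/A), 24 (A/G), 26 (C/A), 27 (G/C), 28 (T/C), 29 (A/G), 30 (T/C), 31 (G/T), 33 (A/T).
p = 13/41 = 0.317073.
d = −0.75 · ln(1 − (4/3)·0.317073) = −0.75 · ln(0.577236) = −0.75 · (-0.549504) = 0.4121.

0.4121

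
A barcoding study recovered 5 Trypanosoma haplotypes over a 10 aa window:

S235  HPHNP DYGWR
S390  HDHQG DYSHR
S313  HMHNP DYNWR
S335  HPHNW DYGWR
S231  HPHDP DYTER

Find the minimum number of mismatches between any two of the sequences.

1

Pairwise Hamming distances:
  S235 vs S390: 5
  S235 vs S313: 2
  S235 vs S335: 1
  S235 vs S231: 3
  S390 vs S313: 5
  S390 vs S335: 5
  S390 vs S231: 5
  S313 vs S335: 3
  S313 vs S231: 4
  S335 vs S231: 4
The smallest is 1, between S235 and S335.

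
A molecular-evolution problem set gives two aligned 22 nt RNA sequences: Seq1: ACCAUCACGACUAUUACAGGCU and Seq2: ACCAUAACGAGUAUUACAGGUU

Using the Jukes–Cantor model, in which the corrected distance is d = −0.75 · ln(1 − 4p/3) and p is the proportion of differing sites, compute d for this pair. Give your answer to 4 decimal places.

0.1505

Mismatches occur at site 6 (C↔A), site 11 (C↔G), site 21 (C↔U).
p = 3/22 = 0.136364.
d = −0.75 · ln(1 − (4/3)·0.136364) = −0.75 · ln(0.818181) = −0.75 · (-0.200672) = 0.1505.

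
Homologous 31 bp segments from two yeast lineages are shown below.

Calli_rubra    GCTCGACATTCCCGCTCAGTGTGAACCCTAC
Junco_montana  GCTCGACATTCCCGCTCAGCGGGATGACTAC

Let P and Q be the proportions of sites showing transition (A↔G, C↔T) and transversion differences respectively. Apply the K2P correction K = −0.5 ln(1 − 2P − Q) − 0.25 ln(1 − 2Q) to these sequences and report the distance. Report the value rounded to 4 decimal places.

Differing sites — 20:T/C (Ti); 22:T/G (Tv); 25:A/T (Tv); 26:C/G (Tv); 27:C/A (Tv).
Of the 5 differences, 1 transition and 4 transversions over 31 sites: P = 1/31 = 0.032258, Q = 4/31 = 0.129032.
d = −0.5·ln(0.806452) − 0.25·ln(0.741936) = −0.5·(-0.215111) − 0.25·(-0.298492) = 0.1822.

0.1822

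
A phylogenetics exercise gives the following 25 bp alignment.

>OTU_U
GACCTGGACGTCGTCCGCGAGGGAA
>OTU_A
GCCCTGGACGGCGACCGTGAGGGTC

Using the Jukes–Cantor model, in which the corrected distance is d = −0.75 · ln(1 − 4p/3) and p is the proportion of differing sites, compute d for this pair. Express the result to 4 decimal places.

0.2892

Mismatches occur at site 2 (A→C), site 11 (T→G), site 14 (T→A), site 18 (C→T), site 24 (A→T), site 25 (A→C).
p = 6/25 = 0.240000.
d = −0.75 · ln(1 − (4/3)·0.240000) = −0.75 · ln(0.680000) = −0.75 · (-0.385662) = 0.2892.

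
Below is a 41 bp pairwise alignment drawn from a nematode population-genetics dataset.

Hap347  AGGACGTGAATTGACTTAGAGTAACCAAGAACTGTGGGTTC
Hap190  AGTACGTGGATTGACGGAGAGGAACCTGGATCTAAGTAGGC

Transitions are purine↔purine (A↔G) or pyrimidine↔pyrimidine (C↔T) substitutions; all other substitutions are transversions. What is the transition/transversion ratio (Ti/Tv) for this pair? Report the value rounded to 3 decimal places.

Mismatches occur at site 3 (G/T, transversion), site 9 (A/G, transition), site 16 (T/G, transversion), site 17 (T/G, transversion), site 22 (T/G, transversion), site 27 (A/T, transversion), site 28 (A/G, transition), site 31 (A/T, transversion), site 34 (G/A, transition), site 35 (T/A, transversion), site 37 (G/T, transversion), site 38 (G/A, transition), site 39 (T/G, transversion), site 40 (T/G, transversion).
Of the 14 differences, 4 transitions and 10 transversions, so Ti/Tv = 4/10 = 0.400.

0.400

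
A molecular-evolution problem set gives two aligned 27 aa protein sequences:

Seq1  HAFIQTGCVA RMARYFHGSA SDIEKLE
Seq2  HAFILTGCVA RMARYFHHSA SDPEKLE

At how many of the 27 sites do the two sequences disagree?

3

Mismatches occur at site 5 (Q↔L), site 18 (G↔H), site 23 (I↔P).
That gives 3 mismatches out of 27 aligned sites, so the Hamming distance is 3.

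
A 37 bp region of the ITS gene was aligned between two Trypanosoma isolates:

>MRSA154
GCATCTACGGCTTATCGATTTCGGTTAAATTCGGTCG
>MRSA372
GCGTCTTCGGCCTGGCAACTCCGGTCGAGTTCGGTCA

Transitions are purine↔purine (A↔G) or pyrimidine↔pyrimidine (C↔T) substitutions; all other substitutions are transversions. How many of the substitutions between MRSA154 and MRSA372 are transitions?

10

Differing sites — 3:A/G (Ti); 7:A/T (Tv); 12:T/C (Ti); 14:A/G (Ti); 15:T/G (Tv); 17:G/A (Ti); 19:T/C (Ti); 21:T/C (Ti); 26:T/C (Ti); 27:A/G (Ti); 29:A/G (Ti); 37:G/A (Ti).
Of the 12 differences, 10 transitions and 2 transversions, so the answer is 10.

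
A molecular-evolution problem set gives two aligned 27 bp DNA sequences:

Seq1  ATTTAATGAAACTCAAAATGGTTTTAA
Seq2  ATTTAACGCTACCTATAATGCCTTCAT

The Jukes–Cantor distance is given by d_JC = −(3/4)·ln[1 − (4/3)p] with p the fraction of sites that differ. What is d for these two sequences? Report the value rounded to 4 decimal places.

0.5107

Mismatches occur at site 7 (T→C), site 9 (A→C), site 10 (A→T), site 13 (T→C), site 14 (C→T), site 16 (A→T), site 21 (G→C), site 22 (T→C), site 25 (T→C), site 27 (A→T).
p = 10/27 = 0.370370.
d = −0.75 · ln(1 − (4/3)·0.370370) = −0.75 · ln(0.506173) = −0.75 · (-0.680877) = 0.5107.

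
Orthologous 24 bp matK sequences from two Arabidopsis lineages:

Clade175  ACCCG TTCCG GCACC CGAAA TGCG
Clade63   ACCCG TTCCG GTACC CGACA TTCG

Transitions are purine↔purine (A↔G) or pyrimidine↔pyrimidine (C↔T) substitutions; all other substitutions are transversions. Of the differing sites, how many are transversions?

2

Mismatches occur at site 12 (C/T, transition), site 19 (A/C, transversion), site 22 (G/T, transversion).
Of the 3 differences, 1 transition and 2 transversions, so the answer is 2.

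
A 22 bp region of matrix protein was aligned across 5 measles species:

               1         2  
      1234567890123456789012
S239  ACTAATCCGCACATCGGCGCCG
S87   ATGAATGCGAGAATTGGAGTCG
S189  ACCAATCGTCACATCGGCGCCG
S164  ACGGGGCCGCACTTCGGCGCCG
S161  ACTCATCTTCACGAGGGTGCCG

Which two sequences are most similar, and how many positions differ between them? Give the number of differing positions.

Pairwise Hamming distances:
  S239 vs S87: 9
  S239 vs S189: 3
  S239 vs S164: 5
  S239 vs S161: 7
  S87 vs S189: 11
  S87 vs S164: 12
  S87 vs S161: 14
  S189 vs S164: 7
  S189 vs S161: 7
  S164 vs S161: 10
The smallest is 3, between S239 and S189.

3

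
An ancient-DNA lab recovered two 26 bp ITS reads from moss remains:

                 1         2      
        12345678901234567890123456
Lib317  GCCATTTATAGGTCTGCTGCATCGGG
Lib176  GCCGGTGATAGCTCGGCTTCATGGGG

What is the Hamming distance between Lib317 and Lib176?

7

Differing sites — 4:A/G; 5:T/G; 7:T/G; 12:G/C; 15:T/G; 19:G/T; 23:C/G.
That gives 7 mismatches out of 26 aligned sites, so the Hamming distance is 7.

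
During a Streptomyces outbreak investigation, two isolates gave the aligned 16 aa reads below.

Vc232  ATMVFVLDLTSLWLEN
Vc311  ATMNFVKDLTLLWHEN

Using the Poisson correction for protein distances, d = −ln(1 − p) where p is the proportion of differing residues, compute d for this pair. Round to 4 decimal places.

0.2877

Mismatches occur at site 4 (V↔N), site 7 (L↔K), site 11 (S↔L), site 14 (L↔H).
p = 4/16 = 0.250000.
d = −ln(1 − 0.250000) = −ln(0.750000) = 0.2877.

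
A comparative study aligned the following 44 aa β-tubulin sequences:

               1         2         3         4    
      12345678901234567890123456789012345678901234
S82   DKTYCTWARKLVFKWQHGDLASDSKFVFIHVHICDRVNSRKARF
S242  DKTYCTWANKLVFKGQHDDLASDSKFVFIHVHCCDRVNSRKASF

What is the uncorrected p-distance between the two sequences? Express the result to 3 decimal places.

Mismatches occur at site 9 (R/N), site 15 (W/G), site 18 (G/D), site 33 (I/C), site 43 (R/S).
There are 5 differences over 44 sites, so p = 5/44 = 0.114.

0.114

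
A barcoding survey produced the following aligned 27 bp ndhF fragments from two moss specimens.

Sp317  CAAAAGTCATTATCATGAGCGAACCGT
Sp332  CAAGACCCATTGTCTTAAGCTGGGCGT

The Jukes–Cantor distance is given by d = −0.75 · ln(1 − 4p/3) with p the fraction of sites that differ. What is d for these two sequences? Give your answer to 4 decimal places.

0.5107

Differing sites — 4:A/G; 6:G/C; 7:T/C; 12:A/G; 15:A/T; 17:G/A; 21:G/T; 22:A/G; 23:A/G; 24:C/G.
p = 10/27 = 0.370370.
d = −0.75 · ln(1 − (4/3)·0.370370) = −0.75 · ln(0.506173) = −0.75 · (-0.680877) = 0.5107.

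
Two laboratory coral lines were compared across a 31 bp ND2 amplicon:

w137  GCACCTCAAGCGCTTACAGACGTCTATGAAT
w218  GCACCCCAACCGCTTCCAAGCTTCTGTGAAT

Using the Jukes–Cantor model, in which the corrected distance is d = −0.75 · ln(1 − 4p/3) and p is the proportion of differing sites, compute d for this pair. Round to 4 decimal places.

The sequences differ at positions 6 (T/C), 10 (G/C), 16 (A/C), 19 (G/A), 20 (A/G), 22 (G/T), 26 (A/G).
p = 7/31 = 0.225806.
d = −0.75 · ln(1 − (4/3)·0.225806) = −0.75 · ln(0.698925) = −0.75 · (-0.358212) = 0.2687.

0.2687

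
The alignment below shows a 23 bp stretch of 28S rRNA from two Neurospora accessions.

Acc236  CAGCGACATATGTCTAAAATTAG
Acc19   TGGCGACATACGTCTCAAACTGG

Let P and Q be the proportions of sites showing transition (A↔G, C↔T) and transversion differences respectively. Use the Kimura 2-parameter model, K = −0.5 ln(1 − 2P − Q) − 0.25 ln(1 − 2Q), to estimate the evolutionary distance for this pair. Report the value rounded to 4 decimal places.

Mismatches occur at site 1 (C/T, transition), site 2 (A/G, transition), site 11 (T/C, transition), site 16 (A/C, transversion), site 20 (T/C, transition), site 22 (A/G, transition).
Of the 6 differences, 5 transitions and 1 transversion over 23 sites: P = 5/23 = 0.217391, Q = 1/23 = 0.043478.
d = −0.5·ln(0.521740) − 0.25·ln(0.913044) = −0.5·(-0.650586) − 0.25·(-0.090971) = 0.3480.

0.3480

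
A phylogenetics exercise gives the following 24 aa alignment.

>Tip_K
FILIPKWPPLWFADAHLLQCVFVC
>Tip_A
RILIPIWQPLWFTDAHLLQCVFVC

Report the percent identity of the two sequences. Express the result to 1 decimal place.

The sequences differ at positions 1 (F/R), 6 (K/I), 8 (P/Q), 13 (A/T).
20 of the 24 sites match, so the percent identity is 20/24 × 100 = 83.3%.

83.3%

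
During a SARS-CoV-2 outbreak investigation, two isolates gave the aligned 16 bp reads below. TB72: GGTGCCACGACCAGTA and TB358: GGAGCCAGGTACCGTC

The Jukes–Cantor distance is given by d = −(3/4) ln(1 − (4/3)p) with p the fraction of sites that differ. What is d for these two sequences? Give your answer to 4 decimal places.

0.5199

Mismatches occur at site 3 (T/A), site 8 (C/G), site 10 (A/T), site 11 (C/A), site 13 (A/C), site 16 (A/C).
p = 6/16 = 0.375000.
d = −0.75 · ln(1 − (4/3)·0.375000) = −0.75 · ln(0.500000) = −0.75 · (-0.693147) = 0.5199.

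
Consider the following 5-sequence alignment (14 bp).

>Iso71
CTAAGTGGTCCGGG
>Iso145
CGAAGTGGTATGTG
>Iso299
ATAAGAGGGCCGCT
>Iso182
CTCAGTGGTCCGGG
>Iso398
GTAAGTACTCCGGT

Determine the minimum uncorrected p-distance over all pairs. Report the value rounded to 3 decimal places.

0.071

Pairwise Hamming distances:
  Iso71 vs Iso145: 4
  Iso71 vs Iso299: 5
  Iso71 vs Iso182: 1
  Iso71 vs Iso398: 4
  Iso145 vs Iso299: 8
  Iso145 vs Iso182: 5
  Iso145 vs Iso398: 8
  Iso299 vs Iso182: 6
  Iso299 vs Iso398: 6
  Iso182 vs Iso398: 5
The smallest is 1 mismatch, between Iso71 and Iso182; p = 1/14 = 0.071.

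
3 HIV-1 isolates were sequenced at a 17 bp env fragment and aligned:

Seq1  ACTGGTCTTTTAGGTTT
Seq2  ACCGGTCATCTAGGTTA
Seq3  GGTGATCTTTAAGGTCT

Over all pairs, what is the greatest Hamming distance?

9

Pairwise Hamming distances:
  Seq1 vs Seq2: 4
  Seq1 vs Seq3: 5
  Seq2 vs Seq3: 9
The largest is 9, between Seq2 and Seq3.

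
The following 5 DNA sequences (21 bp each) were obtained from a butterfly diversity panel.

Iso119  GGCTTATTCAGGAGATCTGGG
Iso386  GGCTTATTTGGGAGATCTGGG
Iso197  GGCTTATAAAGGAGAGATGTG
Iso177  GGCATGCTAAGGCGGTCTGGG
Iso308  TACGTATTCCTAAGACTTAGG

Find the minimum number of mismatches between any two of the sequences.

Pairwise Hamming distances:
  Iso119 vs Iso386: 2
  Iso119 vs Iso197: 5
  Iso119 vs Iso177: 6
  Iso119 vs Iso308: 9
  Iso386 vs Iso197: 6
  Iso386 vs Iso177: 7
  Iso386 vs Iso308: 10
  Iso197 vs Iso177: 9
  Iso197 vs Iso308: 12
  Iso177 vs Iso308: 14
The smallest is 2, between Iso119 and Iso386.

2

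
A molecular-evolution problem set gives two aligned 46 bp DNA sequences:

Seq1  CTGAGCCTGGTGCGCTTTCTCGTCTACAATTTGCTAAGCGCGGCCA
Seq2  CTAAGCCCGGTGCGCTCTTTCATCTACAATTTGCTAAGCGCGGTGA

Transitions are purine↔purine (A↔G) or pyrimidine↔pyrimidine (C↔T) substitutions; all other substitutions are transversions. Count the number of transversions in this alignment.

Mismatches occur at site 3 (G→A, transition), site 8 (T→C, transition), site 17 (T→C, transition), site 19 (C→T, transition), site 22 (G→A, transition), site 44 (C→T, transition), site 45 (C→G, transversion).
Of the 7 differences, 6 transitions and 1 transversion, so the answer is 1.

1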